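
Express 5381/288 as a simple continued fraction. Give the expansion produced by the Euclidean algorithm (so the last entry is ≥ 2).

[18; 1, 2, 6, 15]

5381 = 18·288 + 197
288 = 1·197 + 91
197 = 2·91 + 15
91 = 6·15 + 1
15 = 15·1 + 0  (stop)
So 5381/288 = [18; 1, 2, 6, 15].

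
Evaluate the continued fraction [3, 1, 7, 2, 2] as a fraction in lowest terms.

163/42

Using pₖ = aₖpₖ₋₁ + pₖ₋₂ and qₖ = aₖqₖ₋₁ + qₖ₋₂:
  k=0: a=3, p=3, q=1
  k=1: a=1, p=4, q=1
  k=2: a=7, p=31, q=8
  k=3: a=2, p=66, q=17
  k=4: a=2, p=163, q=42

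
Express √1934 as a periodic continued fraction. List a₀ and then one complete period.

[43; 1, 42, 1, 86]

a₀ = ⌊√1934⌋ = 43.
With m₀=0, d₀=1 and mₖ₊₁ = dₖaₖ − mₖ, dₖ₊₁ = (n − mₖ₊₁²)/dₖ, aₖ₊₁ = ⌊(a₀+mₖ₊₁)/dₖ₊₁⌋:
  k=1: m=43, d=85, a=1
  k=2: m=42, d=2, a=42
  k=3: m=42, d=85, a=1
  k=4: m=43, d=1, a=86
d=1 and a=2a₀=86 at k=4, so the next step gives (m, d) = (43, 85) again — its k=1 value — and the period has length 4.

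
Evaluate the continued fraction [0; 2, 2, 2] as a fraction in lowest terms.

5/12

Fold from the inside: start with 2/1.
  2 + 1/2 = 5/2
  2 + 2/5 = 12/5
  0 + 5/12 = 5/12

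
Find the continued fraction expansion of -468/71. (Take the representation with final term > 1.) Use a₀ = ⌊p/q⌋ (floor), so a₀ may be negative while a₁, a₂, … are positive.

[-7; 2, 2, 4, 3]

-468 = -7*71 + 29
71 = 2*29 + 13
29 = 2*13 + 3
13 = 4*3 + 1
3 = 3*1 + 0  (stop)
So -468/71 = [-7; 2, 2, 4, 3].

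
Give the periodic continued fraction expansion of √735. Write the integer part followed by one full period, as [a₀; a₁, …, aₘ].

[27; 9, 54]

a₀ = ⌊√735⌋ = 27.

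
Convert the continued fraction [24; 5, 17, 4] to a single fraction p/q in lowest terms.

Fold from the inside: start with 4/1.
  17 + 1/4 = 69/4
  5 + 4/69 = 349/69
  24 + 69/349 = 8445/349

8445/349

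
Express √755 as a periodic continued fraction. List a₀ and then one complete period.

[27; 2, 10, 2, 54]

a₀ = ⌊√755⌋ = 27.
With m₀=0, d₀=1 and mₖ₊₁ = dₖaₖ − mₖ, dₖ₊₁ = (n − mₖ₊₁²)/dₖ, aₖ₊₁ = ⌊(a₀+mₖ₊₁)/dₖ₊₁⌋:
  k=1: m=27, d=26, a=2
  k=2: m=25, d=5, a=10
  k=3: m=25, d=26, a=2
  k=4: m=27, d=1, a=54
d=1 and a=2a₀=54 at k=4, so the next step gives (m, d) = (27, 26) again — its k=1 value — and the period has length 4.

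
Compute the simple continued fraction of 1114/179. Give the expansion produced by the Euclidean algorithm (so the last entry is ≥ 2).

1114 = 6×179 + 40
179 = 4×40 + 19
40 = 2×19 + 2
19 = 9×2 + 1
2 = 2×1 + 0  (stop)
So 1114/179 = [6; 4, 2, 9, 2].

[6; 4, 2, 9, 2]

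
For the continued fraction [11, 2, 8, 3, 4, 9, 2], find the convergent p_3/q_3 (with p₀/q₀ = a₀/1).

Using pₖ = aₖpₖ₋₁ + pₖ₋₂, qₖ = aₖqₖ₋₁ + qₖ₋₂ (with p₋₁=1, p₋₂=0, q₋₁=0, q₋₂=1):
  k=0: a=11, p=11, q=1
  k=1: a=2, p=23, q=2
  k=2: a=8, p=195, q=17
  k=3: a=3, p=608, q=53

608/53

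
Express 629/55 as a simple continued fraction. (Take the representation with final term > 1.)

629 = 11·55 + 24
55 = 2·24 + 7
24 = 3·7 + 3
7 = 2·3 + 1
3 = 3·1 + 0  (stop)
So 629/55 = [11; 2, 3, 2, 3].

[11; 2, 3, 2, 3]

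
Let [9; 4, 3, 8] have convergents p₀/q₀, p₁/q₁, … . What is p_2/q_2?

Using pₖ = aₖpₖ₋₁ + pₖ₋₂, qₖ = aₖqₖ₋₁ + qₖ₋₂ (with p₋₁=1, p₋₂=0, q₋₁=0, q₋₂=1):
  k=0: a=9, p=9, q=1
  k=1: a=4, p=37, q=4
  k=2: a=3, p=120, q=13

120/13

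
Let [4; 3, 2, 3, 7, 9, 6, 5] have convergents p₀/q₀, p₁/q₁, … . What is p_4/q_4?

Using pₖ = aₖpₖ₋₁ + pₖ₋₂, qₖ = aₖqₖ₋₁ + qₖ₋₂ (with p₋₁=1, p₋₂=0, q₋₁=0, q₋₂=1):
  k=0: a=4, p=4, q=1
  k=1: a=3, p=13, q=3
  k=2: a=2, p=30, q=7
  k=3: a=3, p=103, q=24
  k=4: a=7, p=751, q=175

751/175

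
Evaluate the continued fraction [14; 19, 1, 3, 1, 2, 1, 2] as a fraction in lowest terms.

14458/1029

Using pₖ = aₖpₖ₋₁ + pₖ₋₂ and qₖ = aₖqₖ₋₁ + qₖ₋₂:
  k=0: a=14, p=14, q=1
  k=1: a=19, p=267, q=19
  k=2: a=1, p=281, q=20
  k=3: a=3, p=1110, q=79
  k=4: a=1, p=1391, q=99
  k=5: a=2, p=3892, q=277
  k=6: a=1, p=5283, q=376
  k=7: a=2, p=14458, q=1029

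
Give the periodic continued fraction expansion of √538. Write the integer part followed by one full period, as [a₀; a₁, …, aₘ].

[23; 5, 7, 1, 1, 7, 5, 46]

a₀ = ⌊√538⌋ = 23.
With m₀=0, d₀=1 and mₖ₊₁ = dₖaₖ − mₖ, dₖ₊₁ = (n − mₖ₊₁²)/dₖ, aₖ₊₁ = ⌊(a₀+mₖ₊₁)/dₖ₊₁⌋:
  k=1: m=23, d=9, a=5
  k=2: m=22, d=6, a=7
  k=3: m=20, d=23, a=1
  k=4: m=3, d=23, a=1
  k=5: m=20, d=6, a=7
  k=6: m=22, d=9, a=5
  k=7: m=23, d=1, a=46
d=1 and a=2a₀=46 at k=7, so the next step gives (m, d) = (23, 9) again — its k=1 value — and the period has length 7.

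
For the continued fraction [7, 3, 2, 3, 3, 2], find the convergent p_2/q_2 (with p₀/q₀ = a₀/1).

51/7

Using pₖ = aₖpₖ₋₁ + pₖ₋₂, qₖ = aₖqₖ₋₁ + qₖ₋₂ (with p₋₁=1, p₋₂=0, q₋₁=0, q₋₂=1):
  k=0: a=7, p=7, q=1
  k=1: a=3, p=22, q=3
  k=2: a=2, p=51, q=7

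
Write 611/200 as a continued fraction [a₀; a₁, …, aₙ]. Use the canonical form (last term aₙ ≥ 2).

611 = 3*200 + 11
200 = 18*11 + 2
11 = 5*2 + 1
2 = 2*1 + 0  (stop)
So 611/200 = [3; 18, 5, 2].

[3; 18, 5, 2]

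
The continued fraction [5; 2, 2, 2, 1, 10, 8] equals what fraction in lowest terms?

Using pₖ = aₖpₖ₋₁ + pₖ₋₂ and qₖ = aₖqₖ₋₁ + qₖ₋₂:
  k=0: a=5, p=5, q=1
  k=1: a=2, p=11, q=2
  k=2: a=2, p=27, q=5
  k=3: a=2, p=65, q=12
  k=4: a=1, p=92, q=17
  k=5: a=10, p=985, q=182
  k=6: a=8, p=7972, q=1473

7972/1473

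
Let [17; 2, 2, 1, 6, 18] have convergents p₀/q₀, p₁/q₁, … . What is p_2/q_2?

Using pₖ = aₖpₖ₋₁ + pₖ₋₂, qₖ = aₖqₖ₋₁ + qₖ₋₂ (with p₋₁=1, p₋₂=0, q₋₁=0, q₋₂=1):
  k=0: a=17, p=17, q=1
  k=1: a=2, p=35, q=2
  k=2: a=2, p=87, q=5

87/5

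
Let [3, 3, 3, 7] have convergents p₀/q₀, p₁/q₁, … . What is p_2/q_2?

Using pₖ = aₖpₖ₋₁ + pₖ₋₂, qₖ = aₖqₖ₋₁ + qₖ₋₂ (with p₋₁=1, p₋₂=0, q₋₁=0, q₋₂=1):
  k=0: a=3, p=3, q=1
  k=1: a=3, p=10, q=3
  k=2: a=3, p=33, q=10

33/10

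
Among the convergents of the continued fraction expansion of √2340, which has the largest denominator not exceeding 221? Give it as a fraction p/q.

8417/174

√2340 = [48; 2, 1, 2, 10, 2, 1, 2, 96, …] (period length 8).
Convergents:
  p_0/q_0 = 48/1
  p_1/q_1 = 97/2
  p_2/q_2 = 145/3
  p_3/q_3 = 387/8
  p_4/q_4 = 4015/83
  p_5/q_5 = 8417/174
  p_6/q_6 = 12432/257
q_5 = 174 ≤ 221 < 257 = q_6, so the answer is 8417/174.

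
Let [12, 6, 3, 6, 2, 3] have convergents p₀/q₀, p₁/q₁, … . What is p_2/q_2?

Using pₖ = aₖpₖ₋₁ + pₖ₋₂, qₖ = aₖqₖ₋₁ + qₖ₋₂ (with p₋₁=1, p₋₂=0, q₋₁=0, q₋₂=1):
  k=0: a=12, p=12, q=1
  k=1: a=6, p=73, q=6
  k=2: a=3, p=231, q=19

231/19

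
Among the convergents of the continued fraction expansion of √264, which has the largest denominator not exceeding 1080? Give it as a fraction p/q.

8449/520

√264 = [16; 4, 32, …] (period length 2).
Convergents:
  p_0/q_0 = 16/1
  p_1/q_1 = 65/4
  p_2/q_2 = 2096/129
  p_3/q_3 = 8449/520
  p_4/q_4 = 272464/16769
q_3 = 520 ≤ 1080 < 16769 = q_4, so the answer is 8449/520.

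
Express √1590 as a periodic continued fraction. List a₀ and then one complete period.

[39; 1, 6, 1, 78]

a₀ = ⌊√1590⌋ = 39.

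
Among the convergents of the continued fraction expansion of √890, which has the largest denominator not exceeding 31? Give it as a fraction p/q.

179/6

√890 = [29; 1, 4, 1, 58, …] (period length 4).
Convergents:
  p_0/q_0 = 29/1
  p_1/q_1 = 30/1
  p_2/q_2 = 149/5
  p_3/q_3 = 179/6
  p_4/q_4 = 10531/353
q_3 = 6 ≤ 31 < 353 = q_4, so the answer is 179/6.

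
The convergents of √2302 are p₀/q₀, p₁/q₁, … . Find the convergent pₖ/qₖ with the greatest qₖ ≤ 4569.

218737/4559

√2302 = [47; 1, 46, 1, 94, …] (period length 4).
Convergents:
  p_0/q_0 = 47/1
  p_1/q_1 = 48/1
  p_2/q_2 = 2255/47
  p_3/q_3 = 2303/48
  p_4/q_4 = 218737/4559
  p_5/q_5 = 221040/4607
q_4 = 4559 ≤ 4569 < 4607 = q_5, so the answer is 218737/4559.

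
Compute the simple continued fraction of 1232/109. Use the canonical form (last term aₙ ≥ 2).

[11; 3, 3, 3, 3]

1232 = 11·109 + 33
109 = 3·33 + 10
33 = 3·10 + 3
10 = 3·3 + 1
3 = 3·1 + 0  (stop)
So 1232/109 = [11; 3, 3, 3, 3].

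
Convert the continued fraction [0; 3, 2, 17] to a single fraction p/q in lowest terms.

Fold from the inside: start with 17/1.
  2 + 1/17 = 35/17
  3 + 17/35 = 122/35
  0 + 35/122 = 35/122

35/122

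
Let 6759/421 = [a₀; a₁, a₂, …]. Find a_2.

3

6759 = 16·421 + 23   →  a_0 = 16
421 = 18·23 + 7   →  a_1 = 18
23 = 3·7 + 2   →  a_2 = 3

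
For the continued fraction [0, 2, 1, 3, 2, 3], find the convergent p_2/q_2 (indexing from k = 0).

Using pₖ = aₖpₖ₋₁ + pₖ₋₂, qₖ = aₖqₖ₋₁ + qₖ₋₂ (with p₋₁=1, p₋₂=0, q₋₁=0, q₋₂=1):
  k=0: a=0, p=0, q=1
  k=1: a=2, p=1, q=2
  k=2: a=1, p=1, q=3

1/3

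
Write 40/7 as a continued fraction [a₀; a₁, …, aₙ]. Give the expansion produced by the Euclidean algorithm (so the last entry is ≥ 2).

[5; 1, 2, 2]

40 = 5·7 + 5
7 = 1·5 + 2
5 = 2·2 + 1
2 = 2·1 + 0  (stop)
So 40/7 = [5; 1, 2, 2].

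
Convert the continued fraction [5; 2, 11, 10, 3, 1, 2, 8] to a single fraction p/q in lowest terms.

120082/21919

Fold from the inside: start with 8/1.
  2 + 1/8 = 17/8
  1 + 8/17 = 25/17
  3 + 17/25 = 92/25
  10 + 25/92 = 945/92
  11 + 92/945 = 10487/945
  2 + 945/10487 = 21919/10487
  5 + 10487/21919 = 120082/21919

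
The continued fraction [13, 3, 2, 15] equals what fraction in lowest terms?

Fold from the inside: start with 15/1.
  2 + 1/15 = 31/15
  3 + 15/31 = 108/31
  13 + 31/108 = 1435/108

1435/108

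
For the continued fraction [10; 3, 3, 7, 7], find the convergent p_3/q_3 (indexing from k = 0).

Using pₖ = aₖpₖ₋₁ + pₖ₋₂, qₖ = aₖqₖ₋₁ + qₖ₋₂ (with p₋₁=1, p₋₂=0, q₋₁=0, q₋₂=1):
  k=0: a=10, p=10, q=1
  k=1: a=3, p=31, q=3
  k=2: a=3, p=103, q=10
  k=3: a=7, p=752, q=73

752/73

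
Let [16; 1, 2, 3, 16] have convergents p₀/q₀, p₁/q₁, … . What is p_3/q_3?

167/10

Using pₖ = aₖpₖ₋₁ + pₖ₋₂, qₖ = aₖqₖ₋₁ + qₖ₋₂ (with p₋₁=1, p₋₂=0, q₋₁=0, q₋₂=1):
  k=0: a=16, p=16, q=1
  k=1: a=1, p=17, q=1
  k=2: a=2, p=50, q=3
  k=3: a=3, p=167, q=10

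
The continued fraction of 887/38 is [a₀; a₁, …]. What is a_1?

887 = 23·38 + 13   →  a_0 = 23
38 = 2·13 + 12   →  a_1 = 2

2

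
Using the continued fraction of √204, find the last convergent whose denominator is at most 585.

4999/350

√204 = [14; 3, 1, 1, 6, 1, 1, 3, 28, …] (period length 8).
Convergents:
  p_0/q_0 = 14/1
  p_1/q_1 = 43/3
  p_2/q_2 = 57/4
  p_3/q_3 = 100/7
  p_4/q_4 = 657/46
  p_5/q_5 = 757/53
  p_6/q_6 = 1414/99
  p_7/q_7 = 4999/350
  p_8/q_8 = 141386/9899
q_7 = 350 ≤ 585 < 9899 = q_8, so the answer is 4999/350.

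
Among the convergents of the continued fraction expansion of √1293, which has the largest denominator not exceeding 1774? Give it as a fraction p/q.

√1293 = [35; 1, 22, 1, 70, …] (period length 4).
Convergents:
  p_0/q_0 = 35/1
  p_1/q_1 = 36/1
  p_2/q_2 = 827/23
  p_3/q_3 = 863/24
  p_4/q_4 = 61237/1703
  p_5/q_5 = 62100/1727
  p_6/q_6 = 1427437/39697
q_5 = 1727 ≤ 1774 < 39697 = q_6, so the answer is 62100/1727.

62100/1727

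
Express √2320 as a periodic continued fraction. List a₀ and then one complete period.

a₀ = ⌊√2320⌋ = 48.
With m₀=0, d₀=1 and mₖ₊₁ = dₖaₖ − mₖ, dₖ₊₁ = (n − mₖ₊₁²)/dₖ, aₖ₊₁ = ⌊(a₀+mₖ₊₁)/dₖ₊₁⌋:
  k=1: m=48, d=16, a=6
  k=2: m=48, d=1, a=96
d=1 and a=2a₀=96 at k=2, so the next step gives (m, d) = (48, 16) again — its k=1 value — and the period has length 2.

[48; 6, 96]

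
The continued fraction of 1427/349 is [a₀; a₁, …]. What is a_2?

1427 = 4·349 + 31   →  a_0 = 4
349 = 11·31 + 8   →  a_1 = 11
31 = 3·8 + 7   →  a_2 = 3

3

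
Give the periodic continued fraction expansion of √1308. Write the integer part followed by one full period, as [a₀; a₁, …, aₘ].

[36; 6, 72]

a₀ = ⌊√1308⌋ = 36.
With m₀=0, d₀=1 and mₖ₊₁ = dₖaₖ − mₖ, dₖ₊₁ = (n − mₖ₊₁²)/dₖ, aₖ₊₁ = ⌊(a₀+mₖ₊₁)/dₖ₊₁⌋:
  k=1: m=36, d=12, a=6
  k=2: m=36, d=1, a=72
d=1 and a=2a₀=72 at k=2, so the next step gives (m, d) = (36, 12) again — its k=1 value — and the period has length 2.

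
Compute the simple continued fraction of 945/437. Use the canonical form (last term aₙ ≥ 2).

945 = 2×437 + 71
437 = 6×71 + 11
71 = 6×11 + 5
11 = 2×5 + 1
5 = 5×1 + 0  (stop)
So 945/437 = [2; 6, 6, 2, 5].

[2; 6, 6, 2, 5]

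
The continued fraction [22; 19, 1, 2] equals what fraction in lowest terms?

1301/59

Fold from the inside: start with 2/1.
  1 + 1/2 = 3/2
  19 + 2/3 = 59/3
  22 + 3/59 = 1301/59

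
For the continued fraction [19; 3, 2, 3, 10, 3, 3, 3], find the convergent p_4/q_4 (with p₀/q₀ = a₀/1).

4765/247

Using pₖ = aₖpₖ₋₁ + pₖ₋₂, qₖ = aₖqₖ₋₁ + qₖ₋₂ (with p₋₁=1, p₋₂=0, q₋₁=0, q₋₂=1):
  k=0: a=19, p=19, q=1
  k=1: a=3, p=58, q=3
  k=2: a=2, p=135, q=7
  k=3: a=3, p=463, q=24
  k=4: a=10, p=4765, q=247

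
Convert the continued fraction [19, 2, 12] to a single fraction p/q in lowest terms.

Using pₖ = aₖpₖ₋₁ + pₖ₋₂ and qₖ = aₖqₖ₋₁ + qₖ₋₂:
  k=0: a=19, p=19, q=1
  k=1: a=2, p=39, q=2
  k=2: a=12, p=487, q=25

487/25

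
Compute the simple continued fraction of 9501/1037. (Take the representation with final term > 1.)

9501 = 9·1037 + 168
1037 = 6·168 + 29
168 = 5·29 + 23
29 = 1·23 + 6
23 = 3·6 + 5
6 = 1·5 + 1
5 = 5·1 + 0  (stop)
So 9501/1037 = [9; 6, 5, 1, 3, 1, 5].

[9; 6, 5, 1, 3, 1, 5]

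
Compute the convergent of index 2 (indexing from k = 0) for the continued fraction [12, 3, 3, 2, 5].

Using pₖ = aₖpₖ₋₁ + pₖ₋₂, qₖ = aₖqₖ₋₁ + qₖ₋₂ (with p₋₁=1, p₋₂=0, q₋₁=0, q₋₂=1):
  k=0: a=12, p=12, q=1
  k=1: a=3, p=37, q=3
  k=2: a=3, p=123, q=10

123/10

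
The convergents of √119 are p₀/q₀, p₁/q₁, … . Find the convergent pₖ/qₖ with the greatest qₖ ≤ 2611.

26170/2399

√119 = [10; 1, 9, 1, 20, …] (period length 4).
Convergents:
  p_0/q_0 = 10/1
  p_1/q_1 = 11/1
  p_2/q_2 = 109/10
  p_3/q_3 = 120/11
  p_4/q_4 = 2509/230
  p_5/q_5 = 2629/241
  p_6/q_6 = 26170/2399
  p_7/q_7 = 28799/2640
q_6 = 2399 ≤ 2611 < 2640 = q_7, so the answer is 26170/2399.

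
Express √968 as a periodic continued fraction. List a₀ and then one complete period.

a₀ = ⌊√968⌋ = 31.
With m₀=0, d₀=1 and mₖ₊₁ = dₖaₖ − mₖ, dₖ₊₁ = (n − mₖ₊₁²)/dₖ, aₖ₊₁ = ⌊(a₀+mₖ₊₁)/dₖ₊₁⌋:
  k=1: m=31, d=7, a=8
  k=2: m=25, d=49, a=1
  k=3: m=24, d=8, a=6
  k=4: m=24, d=49, a=1
  k=5: m=25, d=7, a=8
  k=6: m=31, d=1, a=62
d=1 and a=2a₀=62 at k=6, so the next step gives (m, d) = (31, 7) again — its k=1 value — and the period has length 6.

[31; 8, 1, 6, 1, 8, 62]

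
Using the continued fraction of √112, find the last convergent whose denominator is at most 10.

74/7

√112 = [10; 1, 1, 2, 1, 1, 20, …] (period length 6).
Convergents:
  p_0/q_0 = 10/1
  p_1/q_1 = 11/1
  p_2/q_2 = 21/2
  p_3/q_3 = 53/5
  p_4/q_4 = 74/7
  p_5/q_5 = 127/12
q_4 = 7 ≤ 10 < 12 = q_5, so the answer is 74/7.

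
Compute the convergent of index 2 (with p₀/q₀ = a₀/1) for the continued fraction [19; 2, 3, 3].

136/7

Using pₖ = aₖpₖ₋₁ + pₖ₋₂, qₖ = aₖqₖ₋₁ + qₖ₋₂ (with p₋₁=1, p₋₂=0, q₋₁=0, q₋₂=1):
  k=0: a=19, p=19, q=1
  k=1: a=2, p=39, q=2
  k=2: a=3, p=136, q=7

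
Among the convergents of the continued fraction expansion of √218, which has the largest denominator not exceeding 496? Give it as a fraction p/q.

7220/489

√218 = [14; 1, 3, 3, 1, 28, …] (period length 5).
Convergents:
  p_0/q_0 = 14/1
  p_1/q_1 = 15/1
  p_2/q_2 = 59/4
  p_3/q_3 = 192/13
  p_4/q_4 = 251/17
  p_5/q_5 = 7220/489
  p_6/q_6 = 7471/506
q_5 = 489 ≤ 496 < 506 = q_6, so the answer is 7220/489.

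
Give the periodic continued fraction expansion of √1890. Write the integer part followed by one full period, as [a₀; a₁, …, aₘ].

[43; 2, 9, 6, 9, 2, 86]

a₀ = ⌊√1890⌋ = 43.
With m₀=0, d₀=1 and mₖ₊₁ = dₖaₖ − mₖ, dₖ₊₁ = (n − mₖ₊₁²)/dₖ, aₖ₊₁ = ⌊(a₀+mₖ₊₁)/dₖ₊₁⌋:
  k=1: m=43, d=41, a=2
  k=2: m=39, d=9, a=9
  k=3: m=42, d=14, a=6
  k=4: m=42, d=9, a=9
  k=5: m=39, d=41, a=2
  k=6: m=43, d=1, a=86
d=1 and a=2a₀=86 at k=6, so the next step gives (m, d) = (43, 41) again — its k=1 value — and the period has length 6.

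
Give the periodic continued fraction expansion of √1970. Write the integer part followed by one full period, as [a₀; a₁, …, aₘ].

a₀ = ⌊√1970⌋ = 44.

[44; 2, 1, 1, 2, 88]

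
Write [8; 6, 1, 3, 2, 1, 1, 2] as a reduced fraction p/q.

Fold from the inside: start with 2/1.
  1 + 1/2 = 3/2
  1 + 2/3 = 5/3
  2 + 3/5 = 13/5
  3 + 5/13 = 44/13
  1 + 13/44 = 57/44
  6 + 44/57 = 386/57
  8 + 57/386 = 3145/386

3145/386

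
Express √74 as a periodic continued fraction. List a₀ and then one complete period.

a₀ = ⌊√74⌋ = 8.
With m₀=0, d₀=1 and mₖ₊₁ = dₖaₖ − mₖ, dₖ₊₁ = (n − mₖ₊₁²)/dₖ, aₖ₊₁ = ⌊(a₀+mₖ₊₁)/dₖ₊₁⌋:
  k=1: m=8, d=10, a=1
  k=2: m=2, d=7, a=1
  k=3: m=5, d=7, a=1
  k=4: m=2, d=10, a=1
  k=5: m=8, d=1, a=16
d=1 and a=2a₀=16 at k=5, so the next step gives (m, d) = (8, 10) again — its k=1 value — and the period has length 5.

[8; 1, 1, 1, 1, 16]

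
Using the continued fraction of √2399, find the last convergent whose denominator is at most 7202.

√2399 = [48; 1, 47, 1, 96, …] (period length 4).
Convergents:
  p_0/q_0 = 48/1
  p_1/q_1 = 49/1
  p_2/q_2 = 2351/48
  p_3/q_3 = 2400/49
  p_4/q_4 = 232751/4752
  p_5/q_5 = 235151/4801
  p_6/q_6 = 11284848/230399
q_5 = 4801 ≤ 7202 < 230399 = q_6, so the answer is 235151/4801.

235151/4801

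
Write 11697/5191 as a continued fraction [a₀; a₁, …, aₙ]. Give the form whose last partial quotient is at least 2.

11697 = 2·5191 + 1315
5191 = 3·1315 + 1246
1315 = 1·1246 + 69
1246 = 18·69 + 4
69 = 17·4 + 1
4 = 4·1 + 0  (stop)
So 11697/5191 = [2; 3, 1, 18, 17, 4].

[2; 3, 1, 18, 17, 4]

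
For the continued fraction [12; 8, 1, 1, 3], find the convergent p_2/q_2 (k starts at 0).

Using pₖ = aₖpₖ₋₁ + pₖ₋₂, qₖ = aₖqₖ₋₁ + qₖ₋₂ (with p₋₁=1, p₋₂=0, q₋₁=0, q₋₂=1):
  k=0: a=12, p=12, q=1
  k=1: a=8, p=97, q=8
  k=2: a=1, p=109, q=9

109/9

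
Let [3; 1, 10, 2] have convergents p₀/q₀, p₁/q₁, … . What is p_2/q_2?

43/11

Using pₖ = aₖpₖ₋₁ + pₖ₋₂, qₖ = aₖqₖ₋₁ + qₖ₋₂ (with p₋₁=1, p₋₂=0, q₋₁=0, q₋₂=1):
  k=0: a=3, p=3, q=1
  k=1: a=1, p=4, q=1
  k=2: a=10, p=43, q=11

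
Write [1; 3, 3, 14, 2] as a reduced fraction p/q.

385/296

Fold from the inside: start with 2/1.
  14 + 1/2 = 29/2
  3 + 2/29 = 89/29
  3 + 29/89 = 296/89
  1 + 89/296 = 385/296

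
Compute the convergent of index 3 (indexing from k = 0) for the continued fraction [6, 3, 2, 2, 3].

Using pₖ = aₖpₖ₋₁ + pₖ₋₂, qₖ = aₖqₖ₋₁ + qₖ₋₂ (with p₋₁=1, p₋₂=0, q₋₁=0, q₋₂=1):
  k=0: a=6, p=6, q=1
  k=1: a=3, p=19, q=3
  k=2: a=2, p=44, q=7
  k=3: a=2, p=107, q=17

107/17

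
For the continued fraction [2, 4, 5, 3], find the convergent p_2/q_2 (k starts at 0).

Using pₖ = aₖpₖ₋₁ + pₖ₋₂, qₖ = aₖqₖ₋₁ + qₖ₋₂ (with p₋₁=1, p₋₂=0, q₋₁=0, q₋₂=1):
  k=0: a=2, p=2, q=1
  k=1: a=4, p=9, q=4
  k=2: a=5, p=47, q=21

47/21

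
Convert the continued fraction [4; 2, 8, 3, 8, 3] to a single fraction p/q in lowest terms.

6153/1376

Using pₖ = aₖpₖ₋₁ + pₖ₋₂ and qₖ = aₖqₖ₋₁ + qₖ₋₂:
  k=0: a=4, p=4, q=1
  k=1: a=2, p=9, q=2
  k=2: a=8, p=76, q=17
  k=3: a=3, p=237, q=53
  k=4: a=8, p=1972, q=441
  k=5: a=3, p=6153, q=1376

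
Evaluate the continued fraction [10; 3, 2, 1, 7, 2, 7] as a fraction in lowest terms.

12616/1225

Using pₖ = aₖpₖ₋₁ + pₖ₋₂ and qₖ = aₖqₖ₋₁ + qₖ₋₂:
  k=0: a=10, p=10, q=1
  k=1: a=3, p=31, q=3
  k=2: a=2, p=72, q=7
  k=3: a=1, p=103, q=10
  k=4: a=7, p=793, q=77
  k=5: a=2, p=1689, q=164
  k=6: a=7, p=12616, q=1225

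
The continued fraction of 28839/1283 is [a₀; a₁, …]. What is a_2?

10

28839 = 22·1283 + 613   →  a_0 = 22
1283 = 2·613 + 57   →  a_1 = 2
613 = 10·57 + 43   →  a_2 = 10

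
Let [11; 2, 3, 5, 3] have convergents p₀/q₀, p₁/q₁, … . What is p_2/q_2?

80/7

Using pₖ = aₖpₖ₋₁ + pₖ₋₂, qₖ = aₖqₖ₋₁ + qₖ₋₂ (with p₋₁=1, p₋₂=0, q₋₁=0, q₋₂=1):
  k=0: a=11, p=11, q=1
  k=1: a=2, p=23, q=2
  k=2: a=3, p=80, q=7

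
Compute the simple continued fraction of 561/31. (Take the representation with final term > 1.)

561 = 18·31 + 3
31 = 10·3 + 1
3 = 3·1 + 0  (stop)
So 561/31 = [18; 10, 3].

[18; 10, 3]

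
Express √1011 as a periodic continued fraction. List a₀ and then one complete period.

[31; 1, 3, 1, 9, 1, 3, 1, 62]

a₀ = ⌊√1011⌋ = 31.
With m₀=0, d₀=1 and mₖ₊₁ = dₖaₖ − mₖ, dₖ₊₁ = (n − mₖ₊₁²)/dₖ, aₖ₊₁ = ⌊(a₀+mₖ₊₁)/dₖ₊₁⌋:
  k=1: m=31, d=50, a=1
  k=2: m=19, d=13, a=3
  k=3: m=20, d=47, a=1
  k=4: m=27, d=6, a=9
  k=5: m=27, d=47, a=1
  k=6: m=20, d=13, a=3
  k=7: m=19, d=50, a=1
  k=8: m=31, d=1, a=62
d=1 and a=2a₀=62 at k=8, so the next step gives (m, d) = (31, 50) again — its k=1 value — and the period has length 8.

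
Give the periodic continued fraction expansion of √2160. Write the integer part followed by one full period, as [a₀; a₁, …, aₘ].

[46; 2, 9, 1, 4, 1, 9, 2, 92]

a₀ = ⌊√2160⌋ = 46.
With m₀=0, d₀=1 and mₖ₊₁ = dₖaₖ − mₖ, dₖ₊₁ = (n − mₖ₊₁²)/dₖ, aₖ₊₁ = ⌊(a₀+mₖ₊₁)/dₖ₊₁⌋:
  k=1: m=46, d=44, a=2
  k=2: m=42, d=9, a=9
  k=3: m=39, d=71, a=1
  k=4: m=32, d=16, a=4
  k=5: m=32, d=71, a=1
  k=6: m=39, d=9, a=9
  k=7: m=42, d=44, a=2
  k=8: m=46, d=1, a=92
d=1 and a=2a₀=92 at k=8, so the next step gives (m, d) = (46, 44) again — its k=1 value — and the period has length 8.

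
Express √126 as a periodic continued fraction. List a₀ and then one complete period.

a₀ = ⌊√126⌋ = 11.
With m₀=0, d₀=1 and mₖ₊₁ = dₖaₖ − mₖ, dₖ₊₁ = (n − mₖ₊₁²)/dₖ, aₖ₊₁ = ⌊(a₀+mₖ₊₁)/dₖ₊₁⌋:
  k=1: m=11, d=5, a=4
  k=2: m=9, d=9, a=2
  k=3: m=9, d=5, a=4
  k=4: m=11, d=1, a=22
d=1 and a=2a₀=22 at k=4, so the next step gives (m, d) = (11, 5) again — its k=1 value — and the period has length 4.

[11; 4, 2, 4, 22]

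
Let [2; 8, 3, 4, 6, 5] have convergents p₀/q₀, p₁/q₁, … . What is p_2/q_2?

53/25

Using pₖ = aₖpₖ₋₁ + pₖ₋₂, qₖ = aₖqₖ₋₁ + qₖ₋₂ (with p₋₁=1, p₋₂=0, q₋₁=0, q₋₂=1):
  k=0: a=2, p=2, q=1
  k=1: a=8, p=17, q=8
  k=2: a=3, p=53, q=25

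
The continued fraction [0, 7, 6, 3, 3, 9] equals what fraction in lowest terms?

586/4195

Fold from the inside: start with 9/1.
  3 + 1/9 = 28/9
  3 + 9/28 = 93/28
  6 + 28/93 = 586/93
  7 + 93/586 = 4195/586
  0 + 586/4195 = 586/4195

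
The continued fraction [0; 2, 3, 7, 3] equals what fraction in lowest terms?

Using pₖ = aₖpₖ₋₁ + pₖ₋₂ and qₖ = aₖqₖ₋₁ + qₖ₋₂:
  k=0: a=0, p=0, q=1
  k=1: a=2, p=1, q=2
  k=2: a=3, p=3, q=7
  k=3: a=7, p=22, q=51
  k=4: a=3, p=69, q=160

69/160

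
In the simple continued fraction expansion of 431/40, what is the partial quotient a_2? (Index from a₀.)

3

431 = 10·40 + 31   →  a_0 = 10
40 = 1·31 + 9   →  a_1 = 1
31 = 3·9 + 4   →  a_2 = 3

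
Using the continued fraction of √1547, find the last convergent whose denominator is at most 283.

√1547 = [39; 3, 78, …] (period length 2).
Convergents:
  p_0/q_0 = 39/1
  p_1/q_1 = 118/3
  p_2/q_2 = 9243/235
  p_3/q_3 = 27847/708
q_2 = 235 ≤ 283 < 708 = q_3, so the answer is 9243/235.

9243/235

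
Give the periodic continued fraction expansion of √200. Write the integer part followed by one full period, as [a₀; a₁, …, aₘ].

a₀ = ⌊√200⌋ = 14.
With m₀=0, d₀=1 and mₖ₊₁ = dₖaₖ − mₖ, dₖ₊₁ = (n − mₖ₊₁²)/dₖ, aₖ₊₁ = ⌊(a₀+mₖ₊₁)/dₖ₊₁⌋:
  k=1: m=14, d=4, a=7
  k=2: m=14, d=1, a=28
d=1 and a=2a₀=28 at k=2, so the next step gives (m, d) = (14, 4) again — its k=1 value — and the period has length 2.

[14; 7, 28]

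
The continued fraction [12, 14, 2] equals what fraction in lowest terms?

Using pₖ = aₖpₖ₋₁ + pₖ₋₂ and qₖ = aₖqₖ₋₁ + qₖ₋₂:
  k=0: a=12, p=12, q=1
  k=1: a=14, p=169, q=14
  k=2: a=2, p=350, q=29

350/29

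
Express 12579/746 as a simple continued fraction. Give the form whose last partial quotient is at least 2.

12579 = 16×746 + 643
746 = 1×643 + 103
643 = 6×103 + 25
103 = 4×25 + 3
25 = 8×3 + 1
3 = 3×1 + 0  (stop)
So 12579/746 = [16; 1, 6, 4, 8, 3].

[16; 1, 6, 4, 8, 3]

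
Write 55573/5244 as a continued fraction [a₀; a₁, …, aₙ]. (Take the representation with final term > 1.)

[10; 1, 1, 2, 15, 3, 1, 16]

55573 = 10×5244 + 3133
5244 = 1×3133 + 2111
3133 = 1×2111 + 1022
2111 = 2×1022 + 67
1022 = 15×67 + 17
67 = 3×17 + 16
17 = 1×16 + 1
16 = 16×1 + 0  (stop)
So 55573/5244 = [10; 1, 1, 2, 15, 3, 1, 16].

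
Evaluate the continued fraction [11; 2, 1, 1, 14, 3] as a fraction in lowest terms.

Using pₖ = aₖpₖ₋₁ + pₖ₋₂ and qₖ = aₖqₖ₋₁ + qₖ₋₂:
  k=0: a=11, p=11, q=1
  k=1: a=2, p=23, q=2
  k=2: a=1, p=34, q=3
  k=3: a=1, p=57, q=5
  k=4: a=14, p=832, q=73
  k=5: a=3, p=2553, q=224

2553/224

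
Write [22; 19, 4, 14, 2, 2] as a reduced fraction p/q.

124351/5639

Using pₖ = aₖpₖ₋₁ + pₖ₋₂ and qₖ = aₖqₖ₋₁ + qₖ₋₂:
  k=0: a=22, p=22, q=1
  k=1: a=19, p=419, q=19
  k=2: a=4, p=1698, q=77
  k=3: a=14, p=24191, q=1097
  k=4: a=2, p=50080, q=2271
  k=5: a=2, p=124351, q=5639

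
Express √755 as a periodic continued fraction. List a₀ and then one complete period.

a₀ = ⌊√755⌋ = 27.
With m₀=0, d₀=1 and mₖ₊₁ = dₖaₖ − mₖ, dₖ₊₁ = (n − mₖ₊₁²)/dₖ, aₖ₊₁ = ⌊(a₀+mₖ₊₁)/dₖ₊₁⌋:
  k=1: m=27, d=26, a=2
  k=2: m=25, d=5, a=10
  k=3: m=25, d=26, a=2
  k=4: m=27, d=1, a=54
d=1 and a=2a₀=54 at k=4, so the next step gives (m, d) = (27, 26) again — its k=1 value — and the period has length 4.

[27; 2, 10, 2, 54]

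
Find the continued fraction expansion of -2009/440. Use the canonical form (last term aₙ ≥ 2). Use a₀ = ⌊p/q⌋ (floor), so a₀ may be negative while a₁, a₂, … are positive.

[-5; 2, 3, 3, 2, 2, 3]

-2009 = -5·440 + 191
440 = 2·191 + 58
191 = 3·58 + 17
58 = 3·17 + 7
17 = 2·7 + 3
7 = 2·3 + 1
3 = 3·1 + 0  (stop)
So -2009/440 = [-5; 2, 3, 3, 2, 2, 3].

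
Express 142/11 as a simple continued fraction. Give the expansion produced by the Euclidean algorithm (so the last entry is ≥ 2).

[12; 1, 10]

142 = 12·11 + 10
11 = 1·10 + 1
10 = 10·1 + 0  (stop)
So 142/11 = [12; 1, 10].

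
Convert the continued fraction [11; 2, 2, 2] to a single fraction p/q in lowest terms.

137/12

Fold from the inside: start with 2/1.
  2 + 1/2 = 5/2
  2 + 2/5 = 12/5
  11 + 5/12 = 137/12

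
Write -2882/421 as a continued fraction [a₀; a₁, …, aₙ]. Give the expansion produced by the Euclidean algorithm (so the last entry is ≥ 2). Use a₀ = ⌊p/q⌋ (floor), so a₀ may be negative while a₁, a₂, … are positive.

[-7; 6, 2, 10, 3]

-2882 = -7×421 + 65
421 = 6×65 + 31
65 = 2×31 + 3
31 = 10×3 + 1
3 = 3×1 + 0  (stop)
So -2882/421 = [-7; 6, 2, 10, 3].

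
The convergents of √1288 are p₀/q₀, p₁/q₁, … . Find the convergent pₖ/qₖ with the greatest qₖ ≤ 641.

22897/638

√1288 = [35; 1, 7, 1, 70, …] (period length 4).
Convergents:
  p_0/q_0 = 35/1
  p_1/q_1 = 36/1
  p_2/q_2 = 287/8
  p_3/q_3 = 323/9
  p_4/q_4 = 22897/638
  p_5/q_5 = 23220/647
q_4 = 638 ≤ 641 < 647 = q_5, so the answer is 22897/638.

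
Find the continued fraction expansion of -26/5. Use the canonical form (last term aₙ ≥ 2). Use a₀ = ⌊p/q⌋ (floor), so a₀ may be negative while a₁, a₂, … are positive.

-26 = -6*5 + 4
5 = 1*4 + 1
4 = 4*1 + 0  (stop)
So -26/5 = [-6; 1, 4].

[-6; 1, 4]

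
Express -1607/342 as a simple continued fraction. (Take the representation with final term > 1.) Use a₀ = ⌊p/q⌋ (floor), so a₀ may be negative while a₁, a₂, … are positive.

[-5; 3, 3, 8, 4]

-1607 = -5*342 + 103
342 = 3*103 + 33
103 = 3*33 + 4
33 = 8*4 + 1
4 = 4*1 + 0  (stop)
So -1607/342 = [-5; 3, 3, 8, 4].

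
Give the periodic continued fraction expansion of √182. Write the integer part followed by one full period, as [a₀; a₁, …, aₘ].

a₀ = ⌊√182⌋ = 13.
With m₀=0, d₀=1 and mₖ₊₁ = dₖaₖ − mₖ, dₖ₊₁ = (n − mₖ₊₁²)/dₖ, aₖ₊₁ = ⌊(a₀+mₖ₊₁)/dₖ₊₁⌋:
  k=1: m=13, d=13, a=2
  k=2: m=13, d=1, a=26
d=1 and a=2a₀=26 at k=2, so the next step gives (m, d) = (13, 13) again — its k=1 value — and the period has length 2.

[13; 2, 26]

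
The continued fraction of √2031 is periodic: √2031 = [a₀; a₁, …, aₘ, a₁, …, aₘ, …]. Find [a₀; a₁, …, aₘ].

[45; 15, 90]

a₀ = ⌊√2031⌋ = 45.
With m₀=0, d₀=1 and mₖ₊₁ = dₖaₖ − mₖ, dₖ₊₁ = (n − mₖ₊₁²)/dₖ, aₖ₊₁ = ⌊(a₀+mₖ₊₁)/dₖ₊₁⌋:
  k=1: m=45, d=6, a=15
  k=2: m=45, d=1, a=90
d=1 and a=2a₀=90 at k=2, so the next step gives (m, d) = (45, 6) again — its k=1 value — and the period has length 2.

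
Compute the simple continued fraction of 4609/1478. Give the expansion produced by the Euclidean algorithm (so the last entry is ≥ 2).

[3; 8, 2, 4, 9, 2]

4609 = 3×1478 + 175
1478 = 8×175 + 78
175 = 2×78 + 19
78 = 4×19 + 2
19 = 9×2 + 1
2 = 2×1 + 0  (stop)
So 4609/1478 = [3; 8, 2, 4, 9, 2].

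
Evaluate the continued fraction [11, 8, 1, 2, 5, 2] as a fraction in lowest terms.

3379/304

Fold from the inside: start with 2/1.
  5 + 1/2 = 11/2
  2 + 2/11 = 24/11
  1 + 11/24 = 35/24
  8 + 24/35 = 304/35
  11 + 35/304 = 3379/304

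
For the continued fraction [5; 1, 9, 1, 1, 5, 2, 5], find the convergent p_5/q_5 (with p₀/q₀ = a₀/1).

685/116

Using pₖ = aₖpₖ₋₁ + pₖ₋₂, qₖ = aₖqₖ₋₁ + qₖ₋₂ (with p₋₁=1, p₋₂=0, q₋₁=0, q₋₂=1):
  k=0: a=5, p=5, q=1
  k=1: a=1, p=6, q=1
  k=2: a=9, p=59, q=10
  k=3: a=1, p=65, q=11
  k=4: a=1, p=124, q=21
  k=5: a=5, p=685, q=116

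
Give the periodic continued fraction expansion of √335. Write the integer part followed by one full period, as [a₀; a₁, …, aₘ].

a₀ = ⌊√335⌋ = 18.

[18; 3, 3, 3, 36]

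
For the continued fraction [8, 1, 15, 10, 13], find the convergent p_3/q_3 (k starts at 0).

Using pₖ = aₖpₖ₋₁ + pₖ₋₂, qₖ = aₖqₖ₋₁ + qₖ₋₂ (with p₋₁=1, p₋₂=0, q₋₁=0, q₋₂=1):
  k=0: a=8, p=8, q=1
  k=1: a=1, p=9, q=1
  k=2: a=15, p=143, q=16
  k=3: a=10, p=1439, q=161

1439/161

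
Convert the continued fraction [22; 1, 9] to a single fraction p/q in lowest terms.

Fold from the inside: start with 9/1.
  1 + 1/9 = 10/9
  22 + 9/10 = 229/10

229/10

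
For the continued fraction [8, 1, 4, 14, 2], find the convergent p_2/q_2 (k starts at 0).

Using pₖ = aₖpₖ₋₁ + pₖ₋₂, qₖ = aₖqₖ₋₁ + qₖ₋₂ (with p₋₁=1, p₋₂=0, q₋₁=0, q₋₂=1):
  k=0: a=8, p=8, q=1
  k=1: a=1, p=9, q=1
  k=2: a=4, p=44, q=5

44/5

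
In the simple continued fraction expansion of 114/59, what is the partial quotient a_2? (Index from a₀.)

13

114 = 1·59 + 55   →  a_0 = 1
59 = 1·55 + 4   →  a_1 = 1
55 = 13·4 + 3   →  a_2 = 13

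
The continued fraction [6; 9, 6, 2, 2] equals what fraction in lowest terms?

1790/293

Fold from the inside: start with 2/1.
  2 + 1/2 = 5/2
  6 + 2/5 = 32/5
  9 + 5/32 = 293/32
  6 + 32/293 = 1790/293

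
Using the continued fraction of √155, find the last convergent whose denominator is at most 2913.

√155 = [12; 2, 4, 2, 24, …] (period length 4).
Convergents:
  p_0/q_0 = 12/1
  p_1/q_1 = 25/2
  p_2/q_2 = 112/9
  p_3/q_3 = 249/20
  p_4/q_4 = 6088/489
  p_5/q_5 = 12425/998
  p_6/q_6 = 55788/4481
q_5 = 998 ≤ 2913 < 4481 = q_6, so the answer is 12425/998.

12425/998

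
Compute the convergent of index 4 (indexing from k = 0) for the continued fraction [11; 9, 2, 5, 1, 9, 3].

1366/123

Using pₖ = aₖpₖ₋₁ + pₖ₋₂, qₖ = aₖqₖ₋₁ + qₖ₋₂ (with p₋₁=1, p₋₂=0, q₋₁=0, q₋₂=1):
  k=0: a=11, p=11, q=1
  k=1: a=9, p=100, q=9
  k=2: a=2, p=211, q=19
  k=3: a=5, p=1155, q=104
  k=4: a=1, p=1366, q=123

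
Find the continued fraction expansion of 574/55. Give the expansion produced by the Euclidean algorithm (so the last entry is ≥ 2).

574 = 10×55 + 24
55 = 2×24 + 7
24 = 3×7 + 3
7 = 2×3 + 1
3 = 3×1 + 0  (stop)
So 574/55 = [10; 2, 3, 2, 3].

[10; 2, 3, 2, 3]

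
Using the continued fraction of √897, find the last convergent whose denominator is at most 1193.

35311/1179

√897 = [29; 1, 18, 1, 58, …] (period length 4).
Convergents:
  p_0/q_0 = 29/1
  p_1/q_1 = 30/1
  p_2/q_2 = 569/19
  p_3/q_3 = 599/20
  p_4/q_4 = 35311/1179
  p_5/q_5 = 35910/1199
q_4 = 1179 ≤ 1193 < 1199 = q_5, so the answer is 35311/1179.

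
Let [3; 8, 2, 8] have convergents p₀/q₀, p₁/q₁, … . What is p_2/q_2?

53/17

Using pₖ = aₖpₖ₋₁ + pₖ₋₂, qₖ = aₖqₖ₋₁ + qₖ₋₂ (with p₋₁=1, p₋₂=0, q₋₁=0, q₋₂=1):
  k=0: a=3, p=3, q=1
  k=1: a=8, p=25, q=8
  k=2: a=2, p=53, q=17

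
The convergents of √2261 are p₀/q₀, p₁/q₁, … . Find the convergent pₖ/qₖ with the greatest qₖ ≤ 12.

523/11

√2261 = [47; 1, 1, 4, 1, 1, 94, …] (period length 6).
Convergents:
  p_0/q_0 = 47/1
  p_1/q_1 = 48/1
  p_2/q_2 = 95/2
  p_3/q_3 = 428/9
  p_4/q_4 = 523/11
  p_5/q_5 = 951/20
q_4 = 11 ≤ 12 < 20 = q_5, so the answer is 523/11.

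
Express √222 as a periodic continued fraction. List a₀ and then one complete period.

[14; 1, 8, 1, 28]

a₀ = ⌊√222⌋ = 14.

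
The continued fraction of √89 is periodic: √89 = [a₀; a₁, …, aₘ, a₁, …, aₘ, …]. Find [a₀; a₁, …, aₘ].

[9; 2, 3, 3, 2, 18]

a₀ = ⌊√89⌋ = 9.
With m₀=0, d₀=1 and mₖ₊₁ = dₖaₖ − mₖ, dₖ₊₁ = (n − mₖ₊₁²)/dₖ, aₖ₊₁ = ⌊(a₀+mₖ₊₁)/dₖ₊₁⌋:
  k=1: m=9, d=8, a=2
  k=2: m=7, d=5, a=3
  k=3: m=8, d=5, a=3
  k=4: m=7, d=8, a=2
  k=5: m=9, d=1, a=18
d=1 and a=2a₀=18 at k=5, so the next step gives (m, d) = (9, 8) again — its k=1 value — and the period has length 5.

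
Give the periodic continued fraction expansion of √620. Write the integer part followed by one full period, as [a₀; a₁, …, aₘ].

[24; 1, 8, 1, 48]

a₀ = ⌊√620⌋ = 24.
With m₀=0, d₀=1 and mₖ₊₁ = dₖaₖ − mₖ, dₖ₊₁ = (n − mₖ₊₁²)/dₖ, aₖ₊₁ = ⌊(a₀+mₖ₊₁)/dₖ₊₁⌋:
  k=1: m=24, d=44, a=1
  k=2: m=20, d=5, a=8
  k=3: m=20, d=44, a=1
  k=4: m=24, d=1, a=48
d=1 and a=2a₀=48 at k=4, so the next step gives (m, d) = (24, 44) again — its k=1 value — and the period has length 4.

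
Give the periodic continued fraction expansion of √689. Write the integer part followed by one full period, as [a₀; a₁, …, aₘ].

a₀ = ⌊√689⌋ = 26.
With m₀=0, d₀=1 and mₖ₊₁ = dₖaₖ − mₖ, dₖ₊₁ = (n − mₖ₊₁²)/dₖ, aₖ₊₁ = ⌊(a₀+mₖ₊₁)/dₖ₊₁⌋:
  k=1: m=26, d=13, a=4
  k=2: m=26, d=1, a=52
d=1 and a=2a₀=52 at k=2, so the next step gives (m, d) = (26, 13) again — its k=1 value — and the period has length 2.

[26; 4, 52]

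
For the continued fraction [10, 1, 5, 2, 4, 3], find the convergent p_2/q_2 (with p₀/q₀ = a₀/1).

Using pₖ = aₖpₖ₋₁ + pₖ₋₂, qₖ = aₖqₖ₋₁ + qₖ₋₂ (with p₋₁=1, p₋₂=0, q₋₁=0, q₋₂=1):
  k=0: a=10, p=10, q=1
  k=1: a=1, p=11, q=1
  k=2: a=5, p=65, q=6

65/6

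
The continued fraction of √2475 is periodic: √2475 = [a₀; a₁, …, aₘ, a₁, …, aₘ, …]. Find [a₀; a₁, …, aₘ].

a₀ = ⌊√2475⌋ = 49.

[49; 1, 2, 1, 98]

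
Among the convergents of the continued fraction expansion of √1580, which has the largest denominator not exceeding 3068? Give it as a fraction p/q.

√1580 = [39; 1, 2, 1, 78, …] (period length 4).
Convergents:
  p_0/q_0 = 39/1
  p_1/q_1 = 40/1
  p_2/q_2 = 119/3
  p_3/q_3 = 159/4
  p_4/q_4 = 12521/315
  p_5/q_5 = 12680/319
  p_6/q_6 = 37881/953
  p_7/q_7 = 50561/1272
  p_8/q_8 = 3981639/100169
q_7 = 1272 ≤ 3068 < 100169 = q_8, so the answer is 50561/1272.

50561/1272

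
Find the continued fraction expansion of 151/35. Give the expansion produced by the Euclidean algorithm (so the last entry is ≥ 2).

[4; 3, 5, 2]

151 = 4×35 + 11
35 = 3×11 + 2
11 = 5×2 + 1
2 = 2×1 + 0  (stop)
So 151/35 = [4; 3, 5, 2].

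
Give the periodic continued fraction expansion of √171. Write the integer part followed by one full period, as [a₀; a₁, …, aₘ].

a₀ = ⌊√171⌋ = 13.
With m₀=0, d₀=1 and mₖ₊₁ = dₖaₖ − mₖ, dₖ₊₁ = (n − mₖ₊₁²)/dₖ, aₖ₊₁ = ⌊(a₀+mₖ₊₁)/dₖ₊₁⌋:
  k=1: m=13, d=2, a=13
  k=2: m=13, d=1, a=26
d=1 and a=2a₀=26 at k=2, so the next step gives (m, d) = (13, 2) again — its k=1 value — and the period has length 2.

[13; 13, 26]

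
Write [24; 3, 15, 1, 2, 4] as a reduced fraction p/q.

15204/625

Using pₖ = aₖpₖ₋₁ + pₖ₋₂ and qₖ = aₖqₖ₋₁ + qₖ₋₂:
  k=0: a=24, p=24, q=1
  k=1: a=3, p=73, q=3
  k=2: a=15, p=1119, q=46
  k=3: a=1, p=1192, q=49
  k=4: a=2, p=3503, q=144
  k=5: a=4, p=15204, q=625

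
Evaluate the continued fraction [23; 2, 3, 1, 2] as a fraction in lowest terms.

Fold from the inside: start with 2/1.
  1 + 1/2 = 3/2
  3 + 2/3 = 11/3
  2 + 3/11 = 25/11
  23 + 11/25 = 586/25

586/25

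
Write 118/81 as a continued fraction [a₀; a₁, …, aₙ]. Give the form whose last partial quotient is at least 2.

[1; 2, 5, 3, 2]

118 = 1·81 + 37
81 = 2·37 + 7
37 = 5·7 + 2
7 = 3·2 + 1
2 = 2·1 + 0  (stop)
So 118/81 = [1; 2, 5, 3, 2].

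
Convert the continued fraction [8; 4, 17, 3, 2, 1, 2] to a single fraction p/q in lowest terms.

15627/1895

Fold from the inside: start with 2/1.
  1 + 1/2 = 3/2
  2 + 2/3 = 8/3
  3 + 3/8 = 27/8
  17 + 8/27 = 467/27
  4 + 27/467 = 1895/467
  8 + 467/1895 = 15627/1895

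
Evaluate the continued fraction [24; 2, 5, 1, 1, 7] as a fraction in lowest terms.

Fold from the inside: start with 7/1.
  1 + 1/7 = 8/7
  1 + 7/8 = 15/8
  5 + 8/15 = 83/15
  2 + 15/83 = 181/83
  24 + 83/181 = 4427/181

4427/181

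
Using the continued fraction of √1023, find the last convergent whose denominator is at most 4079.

√1023 = [31; 1, 62, …] (period length 2).
Convergents:
  p_0/q_0 = 31/1
  p_1/q_1 = 32/1
  p_2/q_2 = 2015/63
  p_3/q_3 = 2047/64
  p_4/q_4 = 128929/4031
  p_5/q_5 = 130976/4095
q_4 = 4031 ≤ 4079 < 4095 = q_5, so the answer is 128929/4031.

128929/4031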